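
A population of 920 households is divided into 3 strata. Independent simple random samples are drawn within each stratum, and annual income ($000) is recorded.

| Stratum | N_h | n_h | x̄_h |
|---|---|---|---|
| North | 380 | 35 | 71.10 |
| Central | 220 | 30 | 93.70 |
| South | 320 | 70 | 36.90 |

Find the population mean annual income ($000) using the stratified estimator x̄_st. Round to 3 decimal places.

x̄_st ≈ 64.609

N = Σ N_h = 920. Stratum weights W_h = N_h/N.
x̄_st = (380·71.10 + 220·93.70 + 320·36.90) / 920 = 64.60870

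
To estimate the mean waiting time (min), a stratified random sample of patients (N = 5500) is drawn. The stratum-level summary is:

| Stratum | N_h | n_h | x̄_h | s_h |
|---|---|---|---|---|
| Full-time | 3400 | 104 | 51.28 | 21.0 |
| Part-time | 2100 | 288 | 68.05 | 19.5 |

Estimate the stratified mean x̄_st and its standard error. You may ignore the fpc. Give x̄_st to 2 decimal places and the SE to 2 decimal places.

x̄_st = Σ W_h x̄_h = (3400·51.28 + 2100·68.05)/5500 = 57.68309
V̂(x̄_st) = Σ W_h² s_h²/n_h, with W_h = N_h/N and N = 5500:
  stratum Full-time: (3400/5500)²·21.0²/104 = 1.62046
  stratum Part-time: (2100/5500)²·19.5²/288 = 0.192482
V̂(x̄_st) = 1.81294
SE(x̄_st) = √1.81294 = 1.34645

x̄_st ≈ 57.68, SE ≈ 1.35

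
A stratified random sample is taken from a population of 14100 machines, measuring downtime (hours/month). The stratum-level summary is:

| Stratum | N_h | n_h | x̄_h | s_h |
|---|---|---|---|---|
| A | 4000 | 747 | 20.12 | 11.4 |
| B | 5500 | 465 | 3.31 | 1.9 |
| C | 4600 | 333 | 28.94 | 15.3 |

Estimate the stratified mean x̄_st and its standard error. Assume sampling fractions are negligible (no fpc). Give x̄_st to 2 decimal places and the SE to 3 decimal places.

x̄_st ≈ 16.44, SE ≈ 0.300

x̄_st = Σ W_h x̄_h = (4000·20.12 + 5500·3.31 + 4600·28.94)/14100 = 16.44035
V̂(x̄_st) = Σ W_h² s_h²/n_h, with W_h = N_h/N and N = 14100:
  stratum A: (4000/14100)²·11.4²/747 = 0.0140014
  stratum B: (5500/14100)²·1.9²/465 = 0.00118125
  stratum C: (4600/14100)²·15.3²/333 = 0.0748197
V̂(x̄_st) = 0.0900023
SE(x̄_st) = √0.0900023 = 0.300004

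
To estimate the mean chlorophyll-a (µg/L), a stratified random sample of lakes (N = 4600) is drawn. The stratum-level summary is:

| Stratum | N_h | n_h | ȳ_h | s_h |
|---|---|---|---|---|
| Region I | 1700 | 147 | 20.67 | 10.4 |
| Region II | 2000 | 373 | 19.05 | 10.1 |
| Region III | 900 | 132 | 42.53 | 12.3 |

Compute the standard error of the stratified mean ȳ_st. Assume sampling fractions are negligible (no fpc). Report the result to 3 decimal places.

SE(ȳ_st) ≈ 0.443

V̂(ȳ_st) = Σ W_h² s_h²/n_h, with W_h = N_h/N and N = 4600:
  stratum Region I: (1700/4600)²·10.4²/147 = 0.100492
  stratum Region II: (2000/4600)²·10.1²/373 = 0.0516985
  stratum Region III: (900/4600)²·12.3²/132 = 0.0438738
V̂(ȳ_st) = 0.196064
SE(ȳ_st) = √0.196064 = 0.442792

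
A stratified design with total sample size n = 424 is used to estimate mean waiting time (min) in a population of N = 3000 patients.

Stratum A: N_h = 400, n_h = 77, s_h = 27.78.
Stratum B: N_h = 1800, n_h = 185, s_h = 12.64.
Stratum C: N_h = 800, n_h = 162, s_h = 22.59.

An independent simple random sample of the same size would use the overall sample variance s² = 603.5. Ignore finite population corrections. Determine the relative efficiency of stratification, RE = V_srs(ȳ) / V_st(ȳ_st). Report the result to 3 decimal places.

V̂(ȳ_st) = Σ W_h² s_h²/n_h, with W_h = N_h/N and N = 3000:
  stratum A: (400/3000)²·27.78²/77 = 0.178177
  stratum B: (1800/3000)²·12.64²/185 = 0.310903
  stratum C: (800/3000)²·22.59²/162 = 0.224004
V_st = 0.713083
V_srs = s²/n = 603.5/424 = 1.42335
Relative efficiency = V_srs / V_st = 1.42335/0.713083 = 1.9960

RE ≈ 1.996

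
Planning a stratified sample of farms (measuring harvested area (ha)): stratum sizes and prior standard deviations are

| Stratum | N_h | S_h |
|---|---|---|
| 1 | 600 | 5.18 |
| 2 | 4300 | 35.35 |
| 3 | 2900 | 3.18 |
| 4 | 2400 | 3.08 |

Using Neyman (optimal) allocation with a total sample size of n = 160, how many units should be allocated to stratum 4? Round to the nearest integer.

Neyman allocation: n_h = n · N_h S_h / Σ N_i S_i, with n = 160.
  stratum 1: N_h·S_h = 600·5.18 = 3108.00
  stratum 2: N_h·S_h = 4300·35.35 = 152005.00
  stratum 3: N_h·S_h = 2900·3.18 = 9222.00
  stratum 4: N_h·S_h = 2400·3.08 = 7392.00
Σ N_h S_h = 171727.00
n for stratum 4 = 160·7392.00/171727.00 = 6.887 → 7

7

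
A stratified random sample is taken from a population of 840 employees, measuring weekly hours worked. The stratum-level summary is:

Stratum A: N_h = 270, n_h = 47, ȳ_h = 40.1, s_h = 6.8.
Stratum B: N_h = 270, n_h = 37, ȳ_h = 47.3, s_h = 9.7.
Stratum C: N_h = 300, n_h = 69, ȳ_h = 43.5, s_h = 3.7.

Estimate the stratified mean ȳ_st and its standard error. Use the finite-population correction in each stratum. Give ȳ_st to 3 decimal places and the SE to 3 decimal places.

ȳ_st ≈ 43.629, SE ≈ 0.575

ȳ_st = Σ W_h ȳ_h = (270·40.1 + 270·47.3 + 300·43.5)/840 = 43.62857
V̂(ȳ_st) = Σ W_h² (1 − n_h/N_h) s_h²/n_h, with W_h = N_h/N and N = 840:
  stratum A: (270/840)²·(1 − 47/270)·6.8²/47 = 0.0839518
  stratum B: (270/840)²·(1 − 37/270)·9.7²/37 = 0.226727
  stratum C: (300/840)²·(1 − 69/300)·3.7²/69 = 0.0194863
V̂(ȳ_st) = 0.330165
SE(ȳ_st) = √0.330165 = 0.5746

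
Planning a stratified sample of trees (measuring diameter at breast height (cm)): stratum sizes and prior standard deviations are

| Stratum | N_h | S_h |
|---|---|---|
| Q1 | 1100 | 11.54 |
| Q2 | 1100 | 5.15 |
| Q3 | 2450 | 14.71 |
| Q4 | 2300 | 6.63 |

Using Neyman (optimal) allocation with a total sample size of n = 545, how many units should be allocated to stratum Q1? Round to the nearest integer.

Neyman allocation: n_h = n · N_h S_h / Σ N_i S_i, with n = 545.
  stratum Q1: N_h·S_h = 1100·11.54 = 12694.00
  stratum Q2: N_h·S_h = 1100·5.15 = 5665.00
  stratum Q3: N_h·S_h = 2450·14.71 = 36039.50
  stratum Q4: N_h·S_h = 2300·6.63 = 15249.00
Σ N_h S_h = 69647.50
n for stratum Q1 = 545·12694.00/69647.50 = 99.332 → 99

99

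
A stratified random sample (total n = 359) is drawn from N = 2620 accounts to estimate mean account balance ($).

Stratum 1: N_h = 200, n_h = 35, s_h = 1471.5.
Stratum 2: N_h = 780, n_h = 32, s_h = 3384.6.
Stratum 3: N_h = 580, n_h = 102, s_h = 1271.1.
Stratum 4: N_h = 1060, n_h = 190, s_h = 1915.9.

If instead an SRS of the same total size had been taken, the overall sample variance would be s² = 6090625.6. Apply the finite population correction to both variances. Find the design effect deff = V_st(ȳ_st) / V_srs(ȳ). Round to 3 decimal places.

deff ≈ 2.320

V̂(ȳ_st) = Σ W_h² (1 − n_h/N_h) s_h²/n_h, with W_h = N_h/N and N = 2620:
  stratum 1: (200/2620)²·(1 − 35/200)·1471.5²/35 = 297.416
  stratum 2: (780/2620)²·(1 − 32/780)·3384.6²/32 = 30426.9
  stratum 3: (580/2620)²·(1 − 102/580)·1271.1²/102 = 639.753
  stratum 4: (1060/2620)²·(1 − 190/1060)·1915.9²/190 = 2595.46
V_st = 33959.6
V_srs = (1 − 359/2620)·6090625.6/359 = 14640.9
deff = V_st / V_srs = 33959.6/14640.9 = 2.3195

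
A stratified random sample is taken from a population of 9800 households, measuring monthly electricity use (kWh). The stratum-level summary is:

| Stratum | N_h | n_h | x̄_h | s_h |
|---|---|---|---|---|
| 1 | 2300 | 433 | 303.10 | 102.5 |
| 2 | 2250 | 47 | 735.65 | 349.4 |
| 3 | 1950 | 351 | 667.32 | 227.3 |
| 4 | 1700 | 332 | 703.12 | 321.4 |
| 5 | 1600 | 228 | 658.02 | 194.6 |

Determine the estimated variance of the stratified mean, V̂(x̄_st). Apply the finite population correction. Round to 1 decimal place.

V̂(x̄_st) ≈ 151.3

V̂(x̄_st) = Σ W_h² (1 − n_h/N_h) s_h²/n_h, with W_h = N_h/N and N = 9800:
  stratum 1: (2300/9800)²·(1 − 433/2300)·102.5²/433 = 1.08488
  stratum 2: (2250/9800)²·(1 − 47/2250)·349.4²/47 = 134.058
  stratum 3: (1950/9800)²·(1 − 351/1950)·227.3²/351 = 4.77884
  stratum 4: (1700/9800)²·(1 − 332/1700)·321.4²/332 = 7.53419
  stratum 5: (1600/9800)²·(1 − 228/1600)·194.6²/228 = 3.79641
V̂(x̄_st) = 151.252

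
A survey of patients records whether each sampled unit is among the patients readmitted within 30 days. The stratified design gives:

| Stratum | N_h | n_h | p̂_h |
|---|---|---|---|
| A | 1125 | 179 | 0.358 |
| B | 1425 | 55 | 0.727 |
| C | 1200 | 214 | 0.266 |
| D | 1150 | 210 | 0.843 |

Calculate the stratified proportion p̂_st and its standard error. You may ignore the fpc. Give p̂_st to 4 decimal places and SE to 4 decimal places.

N = 4900; stratum weights W_h = N_h/N.
p̂_st = Σ W_h p̂_h = (1125·0.358 + 1425·0.727 + 1200·0.266 + 1150·0.843)/4900 = 0.55661
V̂(p̂_st) = Σ W_h² p̂_h(1−p̂_h)/(n_h−1):
  stratum A: (1125/4900)²·0.358·0.642/178 = 6.8063e-05
  stratum B: (1425/4900)²·0.727·0.273/54 = 0.000310843
  stratum C: (1200/4900)²·0.266·0.734/213 = 5.49754e-05
  stratum D: (1150/4900)²·0.843·0.157/209 = 3.48806e-05
V̂(p̂_st) = 0.000468762; SE = √V̂ = 0.0216509

p̂_st ≈ 0.5566, SE ≈ 0.0217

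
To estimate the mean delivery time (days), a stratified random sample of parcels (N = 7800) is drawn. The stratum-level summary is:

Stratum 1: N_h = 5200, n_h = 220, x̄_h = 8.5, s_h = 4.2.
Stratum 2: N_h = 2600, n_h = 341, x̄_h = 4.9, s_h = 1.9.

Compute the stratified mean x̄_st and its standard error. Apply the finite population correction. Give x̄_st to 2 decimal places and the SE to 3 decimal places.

x̄_st ≈ 7.30, SE ≈ 0.187

x̄_st = Σ W_h x̄_h = (5200·8.5 + 2600·4.9)/7800 = 7.30000
V̂(x̄_st) = Σ W_h² (1 − n_h/N_h) s_h²/n_h, with W_h = N_h/N and N = 7800:
  stratum 1: (5200/7800)²·(1 − 220/5200)·4.2²/220 = 0.0341287
  stratum 2: (2600/7800)²·(1 − 341/2600)·1.9²/341 = 0.00102201
V̂(x̄_st) = 0.0351507
SE(x̄_st) = √0.0351507 = 0.187485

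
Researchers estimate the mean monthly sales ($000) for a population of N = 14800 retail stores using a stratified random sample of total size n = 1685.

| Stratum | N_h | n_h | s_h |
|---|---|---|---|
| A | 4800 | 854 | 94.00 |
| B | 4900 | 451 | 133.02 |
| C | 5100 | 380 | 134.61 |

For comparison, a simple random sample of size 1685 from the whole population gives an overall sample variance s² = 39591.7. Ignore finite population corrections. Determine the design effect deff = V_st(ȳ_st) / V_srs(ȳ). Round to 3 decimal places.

deff ≈ 0.470

V̂(ȳ_st) = Σ W_h² s_h²/n_h, with W_h = N_h/N and N = 14800:
  stratum A: (4800/14800)²·94.00²/854 = 1.08832
  stratum B: (4900/14800)²·133.02²/451 = 4.30057
  stratum C: (5100/14800)²·134.61²/380 = 5.66224
V_st = 11.0511
V_srs = s²/n = 39591.7/1685 = 23.4966
deff = V_st / V_srs = 11.0511/23.4966 = 0.4703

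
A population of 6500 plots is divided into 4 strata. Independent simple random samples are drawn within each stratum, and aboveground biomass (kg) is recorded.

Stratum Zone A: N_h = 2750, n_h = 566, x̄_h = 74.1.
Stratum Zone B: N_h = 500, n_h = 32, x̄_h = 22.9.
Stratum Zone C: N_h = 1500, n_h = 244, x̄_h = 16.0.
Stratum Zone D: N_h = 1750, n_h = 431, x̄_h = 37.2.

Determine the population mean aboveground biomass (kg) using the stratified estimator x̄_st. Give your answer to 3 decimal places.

x̄_st ≈ 46.819

N = Σ N_h = 6500. Stratum weights W_h = N_h/N.
x̄_st = (2750·74.1 + 500·22.9 + 1500·16.0 + 1750·37.2) / 6500 = 46.81923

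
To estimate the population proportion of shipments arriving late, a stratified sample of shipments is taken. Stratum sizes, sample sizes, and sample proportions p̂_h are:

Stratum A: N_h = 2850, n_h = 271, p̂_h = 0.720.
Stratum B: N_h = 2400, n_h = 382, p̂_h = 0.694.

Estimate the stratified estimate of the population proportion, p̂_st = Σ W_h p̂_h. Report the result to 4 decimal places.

p̂_st ≈ 0.7081

N = 5250; stratum weights W_h = N_h/N.
p̂_st = Σ W_h p̂_h = (2850·0.720 + 2400·0.694)/5250 = 0.70811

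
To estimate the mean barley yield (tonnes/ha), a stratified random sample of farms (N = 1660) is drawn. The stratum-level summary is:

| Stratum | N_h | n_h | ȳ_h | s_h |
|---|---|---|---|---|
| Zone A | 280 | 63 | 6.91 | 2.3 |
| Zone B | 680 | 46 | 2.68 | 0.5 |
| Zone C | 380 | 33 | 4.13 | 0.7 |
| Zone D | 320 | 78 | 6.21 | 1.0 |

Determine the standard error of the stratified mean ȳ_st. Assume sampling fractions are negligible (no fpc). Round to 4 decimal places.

SE(ȳ_st) ≈ 0.0675

V̂(ȳ_st) = Σ W_h² s_h²/n_h, with W_h = N_h/N and N = 1660:
  stratum Zone A: (280/1660)²·2.3²/63 = 0.00238899
  stratum Zone B: (680/1660)²·0.5²/46 = 0.000911977
  stratum Zone C: (380/1660)²·0.7²/33 = 0.000778096
  stratum Zone D: (320/1660)²·1.0²/78 = 0.000476419
V̂(ȳ_st) = 0.00455549
SE(ȳ_st) = √0.00455549 = 0.0674943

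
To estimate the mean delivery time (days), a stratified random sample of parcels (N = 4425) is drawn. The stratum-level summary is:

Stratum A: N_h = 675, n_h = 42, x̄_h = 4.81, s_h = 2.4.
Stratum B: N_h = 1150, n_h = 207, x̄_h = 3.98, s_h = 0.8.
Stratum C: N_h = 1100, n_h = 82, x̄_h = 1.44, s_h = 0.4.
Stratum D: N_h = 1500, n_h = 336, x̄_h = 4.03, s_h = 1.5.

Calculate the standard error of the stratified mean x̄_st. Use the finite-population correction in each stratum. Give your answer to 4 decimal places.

SE(x̄_st) ≈ 0.0622

V̂(x̄_st) = Σ W_h² (1 − n_h/N_h) s_h²/n_h, with W_h = N_h/N and N = 4425:
  stratum A: (675/4425)²·(1 − 42/675)·2.4²/42 = 0.00299264
  stratum B: (1150/4425)²·(1 − 207/1150)·0.8²/207 = 0.000171235
  stratum C: (1100/4425)²·(1 − 82/1100)·0.4²/82 = 0.000111589
  stratum D: (1500/4425)²·(1 − 336/1500)·1.5²/336 = 0.000597119
V̂(x̄_st) = 0.00387258
SE(x̄_st) = √0.00387258 = 0.0622301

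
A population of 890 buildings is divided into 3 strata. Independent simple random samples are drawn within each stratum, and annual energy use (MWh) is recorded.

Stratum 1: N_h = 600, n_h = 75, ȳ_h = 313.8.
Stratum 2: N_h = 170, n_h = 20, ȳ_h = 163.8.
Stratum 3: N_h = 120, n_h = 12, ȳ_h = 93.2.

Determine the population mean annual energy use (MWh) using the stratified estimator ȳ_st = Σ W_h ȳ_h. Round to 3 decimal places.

N = Σ N_h = 890. Stratum weights W_h = N_h/N.
ȳ_st = (600·313.8 + 170·163.8 + 120·93.2) / 890 = 255.40449

ȳ_st ≈ 255.404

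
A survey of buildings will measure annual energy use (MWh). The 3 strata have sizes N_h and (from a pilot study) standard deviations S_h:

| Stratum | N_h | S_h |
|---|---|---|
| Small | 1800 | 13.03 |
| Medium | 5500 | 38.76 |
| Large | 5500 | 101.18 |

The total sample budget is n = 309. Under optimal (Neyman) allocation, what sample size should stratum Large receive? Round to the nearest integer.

217

Neyman allocation: n_h = n · N_h S_h / Σ N_i S_i, with n = 309.
  stratum Small: N_h·S_h = 1800·13.03 = 23454.00
  stratum Medium: N_h·S_h = 5500·38.76 = 213180.00
  stratum Large: N_h·S_h = 5500·101.18 = 556490.00
Σ N_h S_h = 793124.00
n for stratum Large = 309·556490.00/793124.00 = 216.808 → 217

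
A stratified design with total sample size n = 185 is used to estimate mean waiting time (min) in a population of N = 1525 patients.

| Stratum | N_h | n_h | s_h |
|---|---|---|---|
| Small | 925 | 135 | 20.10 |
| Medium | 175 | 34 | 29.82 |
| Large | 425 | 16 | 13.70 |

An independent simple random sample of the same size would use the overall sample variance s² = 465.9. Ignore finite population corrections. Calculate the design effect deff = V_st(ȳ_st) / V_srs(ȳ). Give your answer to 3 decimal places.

V̂(ȳ_st) = Σ W_h² s_h²/n_h, with W_h = N_h/N and N = 1525:
  stratum Small: (925/1525)²·20.10²/135 = 1.10104
  stratum Medium: (175/1525)²·29.82²/34 = 0.344408
  stratum Large: (425/1525)²·13.70²/16 = 0.911086
V_st = 2.35653
V_srs = s²/n = 465.9/185 = 2.51838
deff = V_st / V_srs = 2.35653/2.51838 = 0.9357

deff ≈ 0.936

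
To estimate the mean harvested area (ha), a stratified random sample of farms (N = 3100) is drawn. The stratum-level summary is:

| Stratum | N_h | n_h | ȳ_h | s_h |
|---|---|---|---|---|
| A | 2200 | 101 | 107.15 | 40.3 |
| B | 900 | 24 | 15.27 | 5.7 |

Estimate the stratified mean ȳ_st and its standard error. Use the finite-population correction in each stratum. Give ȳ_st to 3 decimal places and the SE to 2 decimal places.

ȳ_st = Σ W_h ȳ_h = (2200·107.15 + 900·15.27)/3100 = 80.47516
V̂(ȳ_st) = Σ W_h² (1 − n_h/N_h) s_h²/n_h, with W_h = N_h/N and N = 3100:
  stratum A: (2200/3100)²·(1 − 101/2200)·40.3²/101 = 7.72681
  stratum B: (900/3100)²·(1 − 24/900)·5.7²/24 = 0.111061
V̂(ȳ_st) = 7.83787
SE(ȳ_st) = √7.83787 = 2.79962

ȳ_st ≈ 80.475, SE ≈ 2.80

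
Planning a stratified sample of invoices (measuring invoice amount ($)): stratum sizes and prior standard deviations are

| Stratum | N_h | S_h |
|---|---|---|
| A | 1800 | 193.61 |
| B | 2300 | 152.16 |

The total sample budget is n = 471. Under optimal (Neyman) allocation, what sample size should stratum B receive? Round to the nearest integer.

236

Neyman allocation: n_h = n · N_h S_h / Σ N_i S_i, with n = 471.
  stratum A: N_h·S_h = 1800·193.61 = 348498.00
  stratum B: N_h·S_h = 2300·152.16 = 349968.00
Σ N_h S_h = 698466.00
n for stratum B = 471·349968.00/698466.00 = 235.996 → 236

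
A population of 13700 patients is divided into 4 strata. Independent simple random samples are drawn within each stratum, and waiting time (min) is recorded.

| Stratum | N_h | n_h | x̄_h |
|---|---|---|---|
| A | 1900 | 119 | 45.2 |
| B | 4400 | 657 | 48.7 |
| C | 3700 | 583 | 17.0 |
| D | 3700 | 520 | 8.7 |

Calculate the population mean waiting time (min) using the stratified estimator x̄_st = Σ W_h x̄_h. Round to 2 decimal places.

N = Σ N_h = 13700. Stratum weights W_h = N_h/N.
x̄_st = (1900·45.2 + 4400·48.7 + 3700·17.0 + 3700·8.7) / 13700 = 28.8504

x̄_st ≈ 28.85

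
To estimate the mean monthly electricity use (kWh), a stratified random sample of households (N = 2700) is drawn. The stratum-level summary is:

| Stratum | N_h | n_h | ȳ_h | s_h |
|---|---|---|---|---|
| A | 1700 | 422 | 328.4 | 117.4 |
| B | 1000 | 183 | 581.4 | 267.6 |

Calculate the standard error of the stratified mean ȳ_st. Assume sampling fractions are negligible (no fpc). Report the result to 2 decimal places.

SE(ȳ_st) ≈ 8.16

V̂(ȳ_st) = Σ W_h² s_h²/n_h, with W_h = N_h/N and N = 2700:
  stratum A: (1700/2700)²·117.4²/422 = 12.9477
  stratum B: (1000/2700)²·267.6²/183 = 53.6777
V̂(ȳ_st) = 66.6254
SE(ȳ_st) = √66.6254 = 8.16244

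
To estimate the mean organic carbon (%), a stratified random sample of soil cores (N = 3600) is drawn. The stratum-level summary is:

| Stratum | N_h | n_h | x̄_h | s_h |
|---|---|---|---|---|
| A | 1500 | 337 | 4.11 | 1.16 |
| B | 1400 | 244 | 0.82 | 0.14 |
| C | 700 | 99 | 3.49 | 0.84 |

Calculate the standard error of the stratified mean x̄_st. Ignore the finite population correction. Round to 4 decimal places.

SE(x̄_st) ≈ 0.0312

V̂(x̄_st) = Σ W_h² s_h²/n_h, with W_h = N_h/N and N = 3600:
  stratum A: (1500/3600)²·1.16²/337 = 0.000693208
  stratum B: (1400/3600)²·0.14²/244 = 1.21484e-05
  stratum C: (700/3600)²·0.84²/99 = 0.000269473
V̂(x̄_st) = 0.000974829
SE(x̄_st) = √0.000974829 = 0.0312223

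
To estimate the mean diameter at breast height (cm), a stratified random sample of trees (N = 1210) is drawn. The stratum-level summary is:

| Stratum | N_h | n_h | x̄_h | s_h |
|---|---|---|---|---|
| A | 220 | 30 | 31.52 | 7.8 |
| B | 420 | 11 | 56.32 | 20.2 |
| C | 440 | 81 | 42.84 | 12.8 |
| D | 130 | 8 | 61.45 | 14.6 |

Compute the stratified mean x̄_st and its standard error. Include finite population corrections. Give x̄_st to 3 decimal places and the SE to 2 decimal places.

x̄_st = Σ W_h x̄_h = (220·31.52 + 420·56.32 + 440·42.84 + 130·61.45)/1210 = 47.46025
V̂(x̄_st) = Σ W_h² (1 − n_h/N_h) s_h²/n_h, with W_h = N_h/N and N = 1210:
  stratum A: (220/1210)²·(1 − 30/220)·7.8²/30 = 0.0578993
  stratum B: (420/1210)²·(1 − 11/420)·20.2²/11 = 4.35223
  stratum C: (440/1210)²·(1 − 81/440)·12.8²/81 = 0.218228
  stratum D: (130/1210)²·(1 − 8/130)·14.6²/8 = 0.288634
V̂(x̄_st) = 4.91699
SE(x̄_st) = √4.91699 = 2.21743

x̄_st ≈ 47.460, SE ≈ 2.22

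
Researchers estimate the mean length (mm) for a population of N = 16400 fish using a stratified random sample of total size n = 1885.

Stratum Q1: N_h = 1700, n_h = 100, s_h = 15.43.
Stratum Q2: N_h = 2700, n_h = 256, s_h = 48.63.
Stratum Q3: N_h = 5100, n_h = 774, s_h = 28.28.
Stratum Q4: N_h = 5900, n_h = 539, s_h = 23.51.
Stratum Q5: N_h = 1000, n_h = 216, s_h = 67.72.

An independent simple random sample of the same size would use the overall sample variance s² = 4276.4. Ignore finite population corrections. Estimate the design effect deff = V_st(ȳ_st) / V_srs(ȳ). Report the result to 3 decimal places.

V̂(ȳ_st) = Σ W_h² s_h²/n_h, with W_h = N_h/N and N = 16400:
  stratum Q1: (1700/16400)²·15.43²/100 = 0.0255824
  stratum Q2: (2700/16400)²·48.63²/256 = 0.250385
  stratum Q3: (5100/16400)²·28.28²/774 = 0.0999242
  stratum Q4: (5900/16400)²·23.51²/539 = 0.132719
  stratum Q5: (1000/16400)²·67.72²/216 = 0.0789392
V_st = 0.58755
V_srs = s²/n = 4276.4/1885 = 2.26865
deff = V_st / V_srs = 0.58755/2.26865 = 0.2590

deff ≈ 0.259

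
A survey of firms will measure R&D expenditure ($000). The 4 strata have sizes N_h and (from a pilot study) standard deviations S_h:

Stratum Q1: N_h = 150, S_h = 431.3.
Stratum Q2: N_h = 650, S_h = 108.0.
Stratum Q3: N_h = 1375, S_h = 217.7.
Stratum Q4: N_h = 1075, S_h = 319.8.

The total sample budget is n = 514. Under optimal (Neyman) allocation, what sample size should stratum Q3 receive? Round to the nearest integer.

Neyman allocation: n_h = n · N_h S_h / Σ N_i S_i, with n = 514.
  stratum Q1: N_h·S_h = 150·431.3 = 64695.00
  stratum Q2: N_h·S_h = 650·108.0 = 70200.00
  stratum Q3: N_h·S_h = 1375·217.7 = 299337.50
  stratum Q4: N_h·S_h = 1075·319.8 = 343785.00
Σ N_h S_h = 778017.50
n for stratum Q3 = 514·299337.50/778017.50 = 197.758 → 198

198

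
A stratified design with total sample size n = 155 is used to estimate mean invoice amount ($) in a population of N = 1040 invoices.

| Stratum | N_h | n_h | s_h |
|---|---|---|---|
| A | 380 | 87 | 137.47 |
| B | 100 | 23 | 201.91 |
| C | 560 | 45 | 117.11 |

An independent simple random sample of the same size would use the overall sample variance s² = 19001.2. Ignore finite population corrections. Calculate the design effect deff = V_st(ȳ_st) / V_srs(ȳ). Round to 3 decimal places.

deff ≈ 1.091

V̂(ȳ_st) = Σ W_h² s_h²/n_h, with W_h = N_h/N and N = 1040:
  stratum A: (380/1040)²·137.47²/87 = 28.9999
  stratum B: (100/1040)²·201.91²/23 = 16.3878
  stratum C: (560/1040)²·117.11²/45 = 88.3659
V_st = 133.754
V_srs = s²/n = 19001.2/155 = 122.588
deff = V_st / V_srs = 133.754/122.588 = 1.0911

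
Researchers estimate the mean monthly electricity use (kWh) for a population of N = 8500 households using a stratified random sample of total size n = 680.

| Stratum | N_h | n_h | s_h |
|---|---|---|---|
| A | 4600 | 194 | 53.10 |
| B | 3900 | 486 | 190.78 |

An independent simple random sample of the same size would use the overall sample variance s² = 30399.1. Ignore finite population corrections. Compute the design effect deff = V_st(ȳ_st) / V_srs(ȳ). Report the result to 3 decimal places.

deff ≈ 0.448

V̂(ȳ_st) = Σ W_h² s_h²/n_h, with W_h = N_h/N and N = 8500:
  stratum A: (4600/8500)²·53.10²/194 = 4.25662
  stratum B: (3900/8500)²·190.78²/486 = 15.766
V_st = 20.0226
V_srs = s²/n = 30399.1/680 = 44.7046
deff = V_st / V_srs = 20.0226/44.7046 = 0.4479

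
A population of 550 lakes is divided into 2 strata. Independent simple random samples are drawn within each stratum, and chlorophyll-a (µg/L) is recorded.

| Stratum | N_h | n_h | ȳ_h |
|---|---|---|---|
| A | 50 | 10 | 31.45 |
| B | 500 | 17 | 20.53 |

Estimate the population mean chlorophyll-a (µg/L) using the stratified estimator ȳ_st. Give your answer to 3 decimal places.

N = Σ N_h = 550. Stratum weights W_h = N_h/N.
ȳ_st = (50·31.45 + 500·20.53) / 550 = 21.52273

ȳ_st ≈ 21.523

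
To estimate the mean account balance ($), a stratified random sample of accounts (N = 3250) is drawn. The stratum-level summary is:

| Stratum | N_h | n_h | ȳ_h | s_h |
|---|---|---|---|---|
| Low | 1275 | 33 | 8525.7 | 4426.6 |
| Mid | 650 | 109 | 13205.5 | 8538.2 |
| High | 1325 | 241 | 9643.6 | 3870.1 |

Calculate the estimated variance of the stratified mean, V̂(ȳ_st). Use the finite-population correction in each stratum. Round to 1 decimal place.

V̂(ȳ_st) ≈ 119738.2

V̂(ȳ_st) = Σ W_h² (1 − n_h/N_h) s_h²/n_h, with W_h = N_h/N and N = 3250:
  stratum Low: (1275/3250)²·(1 − 33/1275)·4426.6²/33 = 89020.8
  stratum Mid: (650/3250)²·(1 − 109/650)·8538.2²/109 = 22266.4
  stratum High: (1325/3250)²·(1 − 241/1325)·3870.1²/241 = 8450.95
V̂(ȳ_st) = 119738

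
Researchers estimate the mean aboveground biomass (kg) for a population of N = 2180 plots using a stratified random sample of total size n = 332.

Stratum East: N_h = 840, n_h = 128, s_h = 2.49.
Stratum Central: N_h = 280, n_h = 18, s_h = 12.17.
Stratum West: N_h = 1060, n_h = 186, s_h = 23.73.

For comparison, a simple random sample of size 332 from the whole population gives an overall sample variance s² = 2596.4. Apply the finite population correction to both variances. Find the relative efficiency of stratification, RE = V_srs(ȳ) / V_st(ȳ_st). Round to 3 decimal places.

V̂(ȳ_st) = Σ W_h² (1 − n_h/N_h) s_h²/n_h, with W_h = N_h/N and N = 2180:
  stratum East: (840/2180)²·(1 − 128/840)·2.49²/128 = 0.00609586
  stratum Central: (280/2180)²·(1 − 18/280)·12.17²/18 = 0.127015
  stratum West: (1060/2180)²·(1 − 186/1060)·23.73²/186 = 0.590183
V_st = 0.723294
V_srs = (1 − 332/2180)·2596.4/332 = 6.62947
Relative efficiency = V_srs / V_st = 6.62947/0.723294 = 9.1657

RE ≈ 9.166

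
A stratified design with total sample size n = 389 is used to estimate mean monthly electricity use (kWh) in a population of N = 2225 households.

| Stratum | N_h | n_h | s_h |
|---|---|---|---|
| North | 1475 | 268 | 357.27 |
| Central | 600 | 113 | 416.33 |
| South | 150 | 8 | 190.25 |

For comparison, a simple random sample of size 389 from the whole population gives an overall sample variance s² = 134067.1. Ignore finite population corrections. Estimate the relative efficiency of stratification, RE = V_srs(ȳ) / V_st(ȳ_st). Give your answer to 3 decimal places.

V̂(ȳ_st) = Σ W_h² s_h²/n_h, with W_h = N_h/N and N = 2225:
  stratum North: (1475/2225)²·357.27²/268 = 209.306
  stratum Central: (600/2225)²·416.33²/113 = 111.542
  stratum South: (150/2225)²·190.25²/8 = 20.5628
V_st = 341.411
V_srs = s²/n = 134067.1/389 = 344.646
Relative efficiency = V_srs / V_st = 344.646/341.411 = 1.0095

RE ≈ 1.009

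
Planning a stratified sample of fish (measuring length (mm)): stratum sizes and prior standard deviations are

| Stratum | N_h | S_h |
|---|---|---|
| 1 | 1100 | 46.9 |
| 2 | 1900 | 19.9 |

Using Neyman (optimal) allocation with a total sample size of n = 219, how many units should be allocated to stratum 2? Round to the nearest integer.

Neyman allocation: n_h = n · N_h S_h / Σ N_i S_i, with n = 219.
  stratum 1: N_h·S_h = 1100·46.9 = 51590.00
  stratum 2: N_h·S_h = 1900·19.9 = 37810.00
Σ N_h S_h = 89400.00
n for stratum 2 = 219·37810.00/89400.00 = 92.622 → 93

93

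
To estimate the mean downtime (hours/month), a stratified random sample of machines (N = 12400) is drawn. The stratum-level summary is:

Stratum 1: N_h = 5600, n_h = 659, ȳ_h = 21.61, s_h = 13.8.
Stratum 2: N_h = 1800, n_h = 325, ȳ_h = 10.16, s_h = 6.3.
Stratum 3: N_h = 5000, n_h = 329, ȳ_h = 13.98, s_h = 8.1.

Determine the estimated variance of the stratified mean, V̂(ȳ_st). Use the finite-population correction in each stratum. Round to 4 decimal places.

V̂(ȳ_st) = Σ W_h² (1 − n_h/N_h) s_h²/n_h, with W_h = N_h/N and N = 12400:
  stratum 1: (5600/12400)²·(1 − 659/5600)·13.8²/659 = 0.0520035
  stratum 2: (1800/12400)²·(1 − 325/1800)·6.3²/325 = 0.00210872
  stratum 3: (5000/12400)²·(1 − 329/5000)·8.1²/329 = 0.0302908
V̂(ȳ_st) = 0.084403

V̂(ȳ_st) ≈ 0.0844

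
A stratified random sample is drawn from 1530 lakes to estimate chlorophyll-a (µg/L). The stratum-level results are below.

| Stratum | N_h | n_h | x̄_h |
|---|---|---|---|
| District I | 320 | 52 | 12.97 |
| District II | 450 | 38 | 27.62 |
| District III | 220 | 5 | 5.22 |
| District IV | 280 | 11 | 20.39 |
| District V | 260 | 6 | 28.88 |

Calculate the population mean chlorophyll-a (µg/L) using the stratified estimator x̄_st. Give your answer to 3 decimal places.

N = Σ N_h = 1530. Stratum weights W_h = N_h/N.
x̄_st = (320·12.97 + 450·27.62 + 220·5.22 + 280·20.39 + 260·28.88) / 1530 = 20.22601

x̄_st ≈ 20.226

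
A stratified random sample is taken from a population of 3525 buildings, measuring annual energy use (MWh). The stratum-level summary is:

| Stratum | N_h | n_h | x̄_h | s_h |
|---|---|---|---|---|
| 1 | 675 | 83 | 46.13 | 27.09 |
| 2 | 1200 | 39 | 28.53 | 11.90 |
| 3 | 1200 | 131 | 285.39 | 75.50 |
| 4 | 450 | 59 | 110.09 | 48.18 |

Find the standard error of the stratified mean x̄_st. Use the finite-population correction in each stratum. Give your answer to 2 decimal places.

SE(x̄_st) ≈ 2.40

V̂(x̄_st) = Σ W_h² (1 − n_h/N_h) s_h²/n_h, with W_h = N_h/N and N = 3525:
  stratum 1: (675/3525)²·(1 − 83/675)·27.09²/83 = 0.284346
  stratum 2: (1200/3525)²·(1 − 39/1200)·11.90²/39 = 0.407122
  stratum 3: (1200/3525)²·(1 − 131/1200)·75.50²/131 = 4.49224
  stratum 4: (450/3525)²·(1 − 59/450)·48.18²/59 = 0.557125
V̂(x̄_st) = 5.74084
SE(x̄_st) = √5.74084 = 2.396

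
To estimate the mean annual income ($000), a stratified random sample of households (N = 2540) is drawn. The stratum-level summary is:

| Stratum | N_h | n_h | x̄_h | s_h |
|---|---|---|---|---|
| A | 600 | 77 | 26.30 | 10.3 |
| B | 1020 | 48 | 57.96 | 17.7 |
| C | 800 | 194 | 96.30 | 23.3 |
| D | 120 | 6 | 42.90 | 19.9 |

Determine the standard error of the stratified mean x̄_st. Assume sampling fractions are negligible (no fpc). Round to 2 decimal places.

V̂(x̄_st) = Σ W_h² s_h²/n_h, with W_h = N_h/N and N = 2540:
  stratum A: (600/2540)²·10.3²/77 = 0.076881
  stratum B: (1020/2540)²·17.7²/48 = 1.05254
  stratum C: (800/2540)²·23.3²/194 = 0.277602
  stratum D: (120/2540)²·19.9²/6 = 0.147316
V̂(x̄_st) = 1.55434
SE(x̄_st) = √1.55434 = 1.24673

SE(x̄_st) ≈ 1.25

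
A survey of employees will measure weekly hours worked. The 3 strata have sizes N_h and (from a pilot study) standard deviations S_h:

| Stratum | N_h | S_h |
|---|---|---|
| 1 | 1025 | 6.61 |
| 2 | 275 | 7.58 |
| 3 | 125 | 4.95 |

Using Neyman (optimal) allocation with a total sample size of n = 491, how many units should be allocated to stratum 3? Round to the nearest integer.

32

Neyman allocation: n_h = n · N_h S_h / Σ N_i S_i, with n = 491.
  stratum 1: N_h·S_h = 1025·6.61 = 6775.25
  stratum 2: N_h·S_h = 275·7.58 = 2084.50
  stratum 3: N_h·S_h = 125·4.95 = 618.75
Σ N_h S_h = 9478.50
n for stratum 3 = 491·618.75/9478.50 = 32.052 → 32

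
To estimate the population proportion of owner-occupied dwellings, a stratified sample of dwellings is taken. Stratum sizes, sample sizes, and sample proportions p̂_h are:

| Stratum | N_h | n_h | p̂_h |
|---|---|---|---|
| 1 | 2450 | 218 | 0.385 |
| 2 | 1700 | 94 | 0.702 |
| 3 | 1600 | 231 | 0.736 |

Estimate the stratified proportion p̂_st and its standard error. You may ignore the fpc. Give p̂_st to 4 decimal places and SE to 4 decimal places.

N = 5750; stratum weights W_h = N_h/N.
p̂_st = Σ W_h p̂_h = (2450·0.385 + 1700·0.702 + 1600·0.736)/5750 = 0.57639
V̂(p̂_st) = Σ W_h² p̂_h(1−p̂_h)/(n_h−1):
  stratum 1: (2450/5750)²·0.385·0.615/217 = 0.000198095
  stratum 2: (1700/5750)²·0.702·0.298/93 = 0.000196622
  stratum 3: (1600/5750)²·0.736·0.264/230 = 6.54121e-05
V̂(p̂_st) = 0.000460129; SE = √V̂ = 0.0214506

p̂_st ≈ 0.5764, SE ≈ 0.0215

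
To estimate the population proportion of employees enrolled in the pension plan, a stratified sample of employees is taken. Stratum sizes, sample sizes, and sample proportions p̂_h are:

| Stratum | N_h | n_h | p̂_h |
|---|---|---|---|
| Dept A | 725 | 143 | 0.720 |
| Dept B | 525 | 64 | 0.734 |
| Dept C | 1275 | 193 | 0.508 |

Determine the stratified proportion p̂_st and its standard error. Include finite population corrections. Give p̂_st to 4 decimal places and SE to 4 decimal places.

N = 2525; stratum weights W_h = N_h/N.
p̂_st = Σ W_h p̂_h = (725·0.720 + 525·0.734 + 1275·0.508)/2525 = 0.61586
V̂(p̂_st) = Σ W_h² (1 − n_h/N_h) p̂_h(1−p̂_h)/(n_h−1):
  stratum Dept A: (725/2525)²·(1 − 143/725)·0.720·0.280/142 = 9.39594e-05
  stratum Dept B: (525/2525)²·(1 − 64/525)·0.734·0.266/63 = 0.000117645
  stratum Dept C: (1275/2525)²·(1 − 193/1275)·0.508·0.492/192 = 0.000281671
V̂(p̂_st) = 0.000493276; SE = √V̂ = 0.0222098

p̂_st ≈ 0.6159, SE ≈ 0.0222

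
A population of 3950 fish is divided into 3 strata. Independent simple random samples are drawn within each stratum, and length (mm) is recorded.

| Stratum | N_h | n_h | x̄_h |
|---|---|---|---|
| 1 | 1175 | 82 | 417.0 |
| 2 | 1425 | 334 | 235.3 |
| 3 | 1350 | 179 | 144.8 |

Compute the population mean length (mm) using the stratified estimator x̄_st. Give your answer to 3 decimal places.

x̄_st ≈ 258.420

N = Σ N_h = 3950. Stratum weights W_h = N_h/N.
x̄_st = (1175·417.0 + 1425·235.3 + 1350·144.8) / 3950 = 258.41962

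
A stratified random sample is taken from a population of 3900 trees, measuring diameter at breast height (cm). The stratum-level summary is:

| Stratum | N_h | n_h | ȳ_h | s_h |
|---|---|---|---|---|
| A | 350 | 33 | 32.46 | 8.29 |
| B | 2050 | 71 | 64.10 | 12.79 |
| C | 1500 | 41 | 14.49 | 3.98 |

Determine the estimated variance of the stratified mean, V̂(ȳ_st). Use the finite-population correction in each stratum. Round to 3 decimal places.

V̂(ȳ_st) = Σ W_h² (1 − n_h/N_h) s_h²/n_h, with W_h = N_h/N and N = 3900:
  stratum A: (350/3900)²·(1 − 33/350)·8.29²/33 = 0.0151912
  stratum B: (2050/3900)²·(1 − 71/2050)·12.79²/71 = 0.614544
  stratum C: (1500/3900)²·(1 − 41/1500)·3.98²/41 = 0.0555904
V̂(ȳ_st) = 0.685326

V̂(ȳ_st) ≈ 0.685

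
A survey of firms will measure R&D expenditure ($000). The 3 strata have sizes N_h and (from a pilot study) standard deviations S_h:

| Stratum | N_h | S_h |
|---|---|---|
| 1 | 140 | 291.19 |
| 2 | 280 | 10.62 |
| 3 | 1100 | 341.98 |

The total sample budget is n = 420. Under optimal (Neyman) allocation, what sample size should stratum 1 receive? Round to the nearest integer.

41

Neyman allocation: n_h = n · N_h S_h / Σ N_i S_i, with n = 420.
  stratum 1: N_h·S_h = 140·291.19 = 40766.60
  stratum 2: N_h·S_h = 280·10.62 = 2973.60
  stratum 3: N_h·S_h = 1100·341.98 = 376178.00
Σ N_h S_h = 419918.20
n for stratum 1 = 420·40766.60/419918.20 = 40.775 → 41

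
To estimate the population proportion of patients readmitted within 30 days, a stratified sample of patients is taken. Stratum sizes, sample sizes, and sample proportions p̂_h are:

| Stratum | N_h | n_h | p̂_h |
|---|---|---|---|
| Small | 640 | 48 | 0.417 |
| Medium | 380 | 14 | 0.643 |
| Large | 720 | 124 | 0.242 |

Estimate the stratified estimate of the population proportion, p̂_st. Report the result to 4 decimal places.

N = 1740; stratum weights W_h = N_h/N.
p̂_st = Σ W_h p̂_h = (640·0.417 + 380·0.643 + 720·0.242)/1740 = 0.39394

p̂_st ≈ 0.3939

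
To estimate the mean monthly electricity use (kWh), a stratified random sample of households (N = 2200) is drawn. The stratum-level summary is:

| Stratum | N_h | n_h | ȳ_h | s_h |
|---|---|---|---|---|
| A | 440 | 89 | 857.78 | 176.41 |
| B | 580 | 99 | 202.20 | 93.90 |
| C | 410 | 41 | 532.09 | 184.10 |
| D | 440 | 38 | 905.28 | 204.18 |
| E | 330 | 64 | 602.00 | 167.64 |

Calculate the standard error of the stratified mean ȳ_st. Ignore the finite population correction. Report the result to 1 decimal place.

V̂(ȳ_st) = Σ W_h² s_h²/n_h, with W_h = N_h/N and N = 2200:
  stratum A: (440/2200)²·176.41²/89 = 13.9867
  stratum B: (580/2200)²·93.90²/99 = 6.19023
  stratum C: (410/2200)²·184.10²/41 = 28.7109
  stratum D: (440/2200)²·204.18²/38 = 43.8837
  stratum E: (330/2200)²·167.64²/64 = 9.88002
V̂(ȳ_st) = 102.651
SE(ȳ_st) = √102.651 = 10.1317

SE(ȳ_st) ≈ 10.1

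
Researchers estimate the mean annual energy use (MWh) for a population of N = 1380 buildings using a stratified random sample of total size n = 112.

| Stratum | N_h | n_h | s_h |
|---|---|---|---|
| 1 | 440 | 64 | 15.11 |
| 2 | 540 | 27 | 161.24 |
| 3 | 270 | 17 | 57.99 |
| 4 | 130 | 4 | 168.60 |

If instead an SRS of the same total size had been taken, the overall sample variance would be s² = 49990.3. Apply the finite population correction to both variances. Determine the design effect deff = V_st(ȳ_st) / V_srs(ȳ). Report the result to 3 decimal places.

deff ≈ 0.509

V̂(ȳ_st) = Σ W_h² (1 − n_h/N_h) s_h²/n_h, with W_h = N_h/N and N = 1380:
  stratum 1: (440/1380)²·(1 − 64/440)·15.11²/64 = 0.309907
  stratum 2: (540/1380)²·(1 − 27/540)·161.24²/27 = 140.067
  stratum 3: (270/1380)²·(1 − 17/270)·57.99²/17 = 7.09551
  stratum 4: (130/1380)²·(1 − 4/130)·168.60²/4 = 61.1239
V_st = 208.596
V_srs = (1 − 112/1380)·49990.3/112 = 410.117
deff = V_st / V_srs = 208.596/410.117 = 0.5086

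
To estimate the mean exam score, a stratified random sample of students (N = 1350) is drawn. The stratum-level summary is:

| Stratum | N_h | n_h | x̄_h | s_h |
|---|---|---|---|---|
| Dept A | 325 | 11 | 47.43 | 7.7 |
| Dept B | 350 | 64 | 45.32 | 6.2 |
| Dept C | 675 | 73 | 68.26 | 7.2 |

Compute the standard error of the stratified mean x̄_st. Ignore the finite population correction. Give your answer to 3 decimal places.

SE(x̄_st) ≈ 0.728

V̂(x̄_st) = Σ W_h² s_h²/n_h, with W_h = N_h/N and N = 1350:
  stratum Dept A: (325/1350)²·7.7²/11 = 0.312383
  stratum Dept B: (350/1350)²·6.2²/64 = 0.0403712
  stratum Dept C: (675/1350)²·7.2²/73 = 0.177534
V̂(x̄_st) = 0.530289
SE(x̄_st) = √0.530289 = 0.728209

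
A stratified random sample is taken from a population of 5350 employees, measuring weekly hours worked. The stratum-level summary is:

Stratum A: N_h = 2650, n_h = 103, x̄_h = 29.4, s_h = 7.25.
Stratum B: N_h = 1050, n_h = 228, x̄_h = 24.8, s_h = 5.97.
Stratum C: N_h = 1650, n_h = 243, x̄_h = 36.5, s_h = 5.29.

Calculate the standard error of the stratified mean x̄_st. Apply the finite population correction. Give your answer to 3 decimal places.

SE(x̄_st) ≈ 0.367

V̂(x̄_st) = Σ W_h² (1 − n_h/N_h) s_h²/n_h, with W_h = N_h/N and N = 5350:
  stratum A: (2650/5350)²·(1 − 103/2650)·7.25²/103 = 0.120339
  stratum B: (1050/5350)²·(1 − 228/1050)·5.97²/228 = 0.00471376
  stratum C: (1650/5350)²·(1 − 243/1650)·5.29²/243 = 0.00934062
V̂(x̄_st) = 0.134393
SE(x̄_st) = √0.134393 = 0.366597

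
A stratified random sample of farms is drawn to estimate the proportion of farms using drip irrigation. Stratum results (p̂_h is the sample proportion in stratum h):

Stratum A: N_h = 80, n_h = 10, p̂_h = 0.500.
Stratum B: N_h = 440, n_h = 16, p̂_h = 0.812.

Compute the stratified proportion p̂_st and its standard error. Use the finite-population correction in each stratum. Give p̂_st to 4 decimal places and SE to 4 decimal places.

p̂_st ≈ 0.7640, SE ≈ 0.0872

N = 520; stratum weights W_h = N_h/N.
p̂_st = Σ W_h p̂_h = (80·0.500 + 440·0.812)/520 = 0.76400
V̂(p̂_st) = Σ W_h² (1 − n_h/N_h) p̂_h(1−p̂_h)/(n_h−1):
  stratum A: (80/520)²·(1 − 10/80)·0.500·0.500/9 = 0.000575279
  stratum B: (440/520)²·(1 − 16/440)·0.812·0.188/15 = 0.00702157
V̂(p̂_st) = 0.00759685; SE = √V̂ = 0.0871599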